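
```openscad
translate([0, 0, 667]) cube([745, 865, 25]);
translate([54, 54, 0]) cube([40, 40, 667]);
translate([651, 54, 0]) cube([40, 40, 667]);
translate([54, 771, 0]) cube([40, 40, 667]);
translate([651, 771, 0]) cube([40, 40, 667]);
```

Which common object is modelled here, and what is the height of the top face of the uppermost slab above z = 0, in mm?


A table. The table height is 692 mm.

A 745×865×25 slab sits at z = 667 on four 40 mm square posts — a table. The top surface is at 667 + 25 = 692 mm.


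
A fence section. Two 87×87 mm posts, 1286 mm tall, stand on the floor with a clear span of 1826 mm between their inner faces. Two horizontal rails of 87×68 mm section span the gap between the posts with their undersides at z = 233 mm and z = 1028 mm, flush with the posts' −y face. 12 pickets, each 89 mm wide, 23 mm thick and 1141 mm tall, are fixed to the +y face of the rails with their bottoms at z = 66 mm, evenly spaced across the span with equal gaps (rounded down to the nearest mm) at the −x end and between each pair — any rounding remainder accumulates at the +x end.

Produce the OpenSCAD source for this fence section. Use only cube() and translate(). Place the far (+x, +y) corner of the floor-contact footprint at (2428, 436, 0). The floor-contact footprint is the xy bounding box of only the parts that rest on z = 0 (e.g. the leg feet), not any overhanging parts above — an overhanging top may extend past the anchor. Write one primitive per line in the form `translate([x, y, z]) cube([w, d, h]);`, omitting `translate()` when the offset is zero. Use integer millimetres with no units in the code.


translate([428, 349, 0]) cube([87, 87, 1286]);
translate([2341, 349, 0]) cube([87, 87, 1286]);
translate([515, 349, 233]) cube([1826, 87, 68]);
translate([515, 349, 1028]) cube([1826, 87, 68]);
translate([573, 436, 66]) cube([89, 23, 1141]);
translate([720, 436, 66]) cube([89, 23, 1141]);
translate([867, 436, 66]) cube([89, 23, 1141]);
translate([1014, 436, 66]) cube([89, 23, 1141]);
translate([1161, 436, 66]) cube([89, 23, 1141]);
translate([1308, 436, 66]) cube([89, 23, 1141]);
translate([1455, 436, 66]) cube([89, 23, 1141]);
translate([1602, 436, 66]) cube([89, 23, 1141]);
translate([1749, 436, 66]) cube([89, 23, 1141]);
translate([1896, 436, 66]) cube([89, 23, 1141]);
translate([2043, 436, 66]) cube([89, 23, 1141]);
translate([2190, 436, 66]) cube([89, 23, 1141]);


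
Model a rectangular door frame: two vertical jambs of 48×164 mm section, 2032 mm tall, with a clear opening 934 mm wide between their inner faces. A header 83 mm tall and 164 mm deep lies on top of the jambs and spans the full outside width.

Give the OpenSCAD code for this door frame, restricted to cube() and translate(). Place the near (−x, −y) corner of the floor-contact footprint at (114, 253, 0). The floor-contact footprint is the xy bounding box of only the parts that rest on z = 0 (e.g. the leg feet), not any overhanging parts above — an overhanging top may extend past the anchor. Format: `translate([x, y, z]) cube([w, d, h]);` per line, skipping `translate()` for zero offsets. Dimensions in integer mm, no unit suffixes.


translate([114, 253, 0]) cube([48, 164, 2032]);
translate([1096, 253, 0]) cube([48, 164, 2032]);
translate([114, 253, 2032]) cube([1030, 164, 83]);


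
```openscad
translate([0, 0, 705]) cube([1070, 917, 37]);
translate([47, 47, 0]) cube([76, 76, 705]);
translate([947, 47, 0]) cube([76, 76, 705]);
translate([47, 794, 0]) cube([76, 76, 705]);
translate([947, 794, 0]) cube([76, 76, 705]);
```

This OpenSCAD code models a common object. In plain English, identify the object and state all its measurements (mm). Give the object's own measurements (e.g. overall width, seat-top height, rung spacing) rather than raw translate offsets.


A rectangular dining table. The top is 1070×917×37 mm with its upper surface at z = 742 mm. It stands on four 76×76 mm square legs, each inset 47 mm from the nearest pair of top edges, running from the floor to the underside of the top.


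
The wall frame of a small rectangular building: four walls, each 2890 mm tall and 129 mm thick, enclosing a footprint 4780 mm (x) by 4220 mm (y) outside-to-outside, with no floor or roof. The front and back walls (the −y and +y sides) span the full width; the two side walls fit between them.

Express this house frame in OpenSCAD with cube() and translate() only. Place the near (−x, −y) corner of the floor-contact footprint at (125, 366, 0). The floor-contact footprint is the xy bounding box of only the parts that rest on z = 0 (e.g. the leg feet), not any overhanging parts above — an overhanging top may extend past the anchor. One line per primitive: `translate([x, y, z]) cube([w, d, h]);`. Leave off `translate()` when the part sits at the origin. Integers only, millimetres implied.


translate([125, 366, 0]) cube([4780, 129, 2890]);
translate([125, 4457, 0]) cube([4780, 129, 2890]);
translate([125, 495, 0]) cube([129, 3962, 2890]);
translate([4776, 495, 0]) cube([129, 3962, 2890]);


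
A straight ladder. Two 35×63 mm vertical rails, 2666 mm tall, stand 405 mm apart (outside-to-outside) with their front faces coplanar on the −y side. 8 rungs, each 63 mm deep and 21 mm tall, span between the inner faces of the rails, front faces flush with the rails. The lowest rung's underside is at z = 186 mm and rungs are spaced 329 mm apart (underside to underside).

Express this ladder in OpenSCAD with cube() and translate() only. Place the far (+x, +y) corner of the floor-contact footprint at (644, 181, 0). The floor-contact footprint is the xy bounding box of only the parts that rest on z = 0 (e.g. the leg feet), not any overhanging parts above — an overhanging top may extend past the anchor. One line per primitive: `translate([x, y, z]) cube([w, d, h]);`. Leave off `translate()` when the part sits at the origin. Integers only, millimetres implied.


translate([239, 118, 0]) cube([35, 63, 2666]);
translate([609, 118, 0]) cube([35, 63, 2666]);
translate([274, 118, 186]) cube([335, 63, 21]);
translate([274, 118, 515]) cube([335, 63, 21]);
translate([274, 118, 844]) cube([335, 63, 21]);
translate([274, 118, 1173]) cube([335, 63, 21]);
translate([274, 118, 1502]) cube([335, 63, 21]);
translate([274, 118, 1831]) cube([335, 63, 21]);
translate([274, 118, 2160]) cube([335, 63, 21]);
translate([274, 118, 2489]) cube([335, 63, 21]);


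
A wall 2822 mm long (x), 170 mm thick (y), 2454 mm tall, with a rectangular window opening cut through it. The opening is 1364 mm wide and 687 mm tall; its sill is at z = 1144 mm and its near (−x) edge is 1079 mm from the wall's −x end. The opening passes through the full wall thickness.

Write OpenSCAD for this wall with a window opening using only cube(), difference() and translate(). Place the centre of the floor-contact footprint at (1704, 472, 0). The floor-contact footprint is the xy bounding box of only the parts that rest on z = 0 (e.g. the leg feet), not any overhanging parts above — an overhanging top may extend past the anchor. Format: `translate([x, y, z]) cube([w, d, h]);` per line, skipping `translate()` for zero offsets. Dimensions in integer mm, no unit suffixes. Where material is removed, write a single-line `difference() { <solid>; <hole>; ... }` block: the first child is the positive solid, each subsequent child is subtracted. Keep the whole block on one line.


difference() { translate([293, 387, 0]) cube([2822, 170, 2454]); translate([1372, 387, 1144]) cube([1364, 170, 687]); }


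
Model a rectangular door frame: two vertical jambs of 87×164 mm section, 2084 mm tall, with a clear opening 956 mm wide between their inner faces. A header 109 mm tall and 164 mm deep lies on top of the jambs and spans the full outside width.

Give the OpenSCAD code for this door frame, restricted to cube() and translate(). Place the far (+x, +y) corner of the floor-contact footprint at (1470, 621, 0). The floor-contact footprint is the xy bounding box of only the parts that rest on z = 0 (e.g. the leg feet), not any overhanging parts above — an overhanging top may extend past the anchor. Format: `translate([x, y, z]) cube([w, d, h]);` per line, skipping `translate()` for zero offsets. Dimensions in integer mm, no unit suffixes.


translate([340, 457, 0]) cube([87, 164, 2084]);
translate([1383, 457, 0]) cube([87, 164, 2084]);
translate([340, 457, 2084]) cube([1130, 164, 109]);


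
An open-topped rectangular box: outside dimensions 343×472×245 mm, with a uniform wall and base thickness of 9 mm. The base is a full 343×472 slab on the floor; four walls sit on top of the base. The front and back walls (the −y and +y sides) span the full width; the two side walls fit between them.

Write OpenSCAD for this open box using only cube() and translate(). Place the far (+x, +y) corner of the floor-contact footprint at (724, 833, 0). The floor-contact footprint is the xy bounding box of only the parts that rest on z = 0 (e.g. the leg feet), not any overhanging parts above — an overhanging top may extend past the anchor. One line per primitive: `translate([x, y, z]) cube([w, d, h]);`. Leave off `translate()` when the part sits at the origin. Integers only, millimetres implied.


translate([381, 361, 0]) cube([343, 472, 9]);
translate([381, 361, 9]) cube([343, 9, 236]);
translate([381, 824, 9]) cube([343, 9, 236]);
translate([381, 370, 9]) cube([9, 454, 236]);
translate([715, 370, 9]) cube([9, 454, 236]);


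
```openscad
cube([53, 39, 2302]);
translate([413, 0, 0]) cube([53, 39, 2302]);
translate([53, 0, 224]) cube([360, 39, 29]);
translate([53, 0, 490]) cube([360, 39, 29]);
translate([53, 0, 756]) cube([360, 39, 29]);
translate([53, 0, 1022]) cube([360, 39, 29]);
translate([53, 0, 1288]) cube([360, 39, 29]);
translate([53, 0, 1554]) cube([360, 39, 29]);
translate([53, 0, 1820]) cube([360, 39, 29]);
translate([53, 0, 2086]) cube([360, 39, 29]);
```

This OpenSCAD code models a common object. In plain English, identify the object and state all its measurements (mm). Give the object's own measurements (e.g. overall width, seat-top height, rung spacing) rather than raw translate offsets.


A straight ladder. Two 53×39 mm vertical rails, 2302 mm tall, stand 466 mm apart (outside-to-outside) with their front faces coplanar on the −y side. 8 rungs, each 39 mm deep and 29 mm tall, span between the inner faces of the rails, front faces flush with the rails. The lowest rung's underside is at z = 224 mm and rungs are spaced 266 mm apart (underside to underside).


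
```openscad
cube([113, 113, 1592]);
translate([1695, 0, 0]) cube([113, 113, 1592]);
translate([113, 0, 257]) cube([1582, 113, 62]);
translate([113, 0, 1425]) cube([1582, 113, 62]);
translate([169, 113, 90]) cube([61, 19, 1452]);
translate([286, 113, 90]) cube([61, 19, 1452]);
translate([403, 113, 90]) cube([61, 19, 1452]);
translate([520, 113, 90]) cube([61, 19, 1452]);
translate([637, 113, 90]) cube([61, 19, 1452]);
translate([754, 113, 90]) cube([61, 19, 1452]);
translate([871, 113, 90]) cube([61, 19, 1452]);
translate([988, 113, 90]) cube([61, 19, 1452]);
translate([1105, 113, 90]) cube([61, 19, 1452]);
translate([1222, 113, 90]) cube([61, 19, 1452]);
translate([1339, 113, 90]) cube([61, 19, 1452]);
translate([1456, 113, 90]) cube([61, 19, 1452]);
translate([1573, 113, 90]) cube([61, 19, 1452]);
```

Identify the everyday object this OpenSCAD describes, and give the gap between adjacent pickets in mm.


A fence section. The picket gap is 56 mm.

Two posts, two rails, 13 pickets — a fence section. Span 1582 mm holds 13 pickets of 61 mm with 14 equal gaps: ⌊(1582 − 13·61) / 14⌋ = 56 mm.


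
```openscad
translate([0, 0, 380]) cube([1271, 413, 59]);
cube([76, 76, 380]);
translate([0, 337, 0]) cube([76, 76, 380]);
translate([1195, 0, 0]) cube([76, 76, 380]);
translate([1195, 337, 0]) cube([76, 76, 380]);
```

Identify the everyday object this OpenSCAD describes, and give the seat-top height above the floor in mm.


A bench. The seat-top height is 439 mm.

A long slab on four corner posts — a bench. The slab sits at z = 380 with thickness 59, so the top is 380 + 59 = 439 mm.


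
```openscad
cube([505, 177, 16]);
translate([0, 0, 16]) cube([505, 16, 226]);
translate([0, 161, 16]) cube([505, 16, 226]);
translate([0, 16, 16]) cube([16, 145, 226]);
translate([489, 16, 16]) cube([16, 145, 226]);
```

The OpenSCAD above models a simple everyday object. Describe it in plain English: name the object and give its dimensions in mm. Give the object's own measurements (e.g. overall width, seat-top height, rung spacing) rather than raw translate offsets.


An open-topped rectangular box: outside dimensions 505×177×242 mm, with a uniform wall and base thickness of 16 mm. The base is a full 505×177 slab on the floor; four walls sit on top of the base. The front and back walls (the −y and +y sides) span the full width; the two side walls fit between them.


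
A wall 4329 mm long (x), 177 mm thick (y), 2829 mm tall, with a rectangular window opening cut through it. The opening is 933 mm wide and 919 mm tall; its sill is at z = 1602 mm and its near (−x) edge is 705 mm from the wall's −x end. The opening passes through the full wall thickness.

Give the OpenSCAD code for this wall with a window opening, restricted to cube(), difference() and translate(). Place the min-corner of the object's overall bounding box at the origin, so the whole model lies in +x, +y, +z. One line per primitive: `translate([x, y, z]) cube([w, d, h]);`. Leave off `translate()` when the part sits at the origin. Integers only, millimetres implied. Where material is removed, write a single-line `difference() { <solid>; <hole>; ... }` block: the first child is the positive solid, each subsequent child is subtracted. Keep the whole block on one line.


difference() { cube([4329, 177, 2829]); translate([705, 0, 1602]) cube([933, 177, 919]); }


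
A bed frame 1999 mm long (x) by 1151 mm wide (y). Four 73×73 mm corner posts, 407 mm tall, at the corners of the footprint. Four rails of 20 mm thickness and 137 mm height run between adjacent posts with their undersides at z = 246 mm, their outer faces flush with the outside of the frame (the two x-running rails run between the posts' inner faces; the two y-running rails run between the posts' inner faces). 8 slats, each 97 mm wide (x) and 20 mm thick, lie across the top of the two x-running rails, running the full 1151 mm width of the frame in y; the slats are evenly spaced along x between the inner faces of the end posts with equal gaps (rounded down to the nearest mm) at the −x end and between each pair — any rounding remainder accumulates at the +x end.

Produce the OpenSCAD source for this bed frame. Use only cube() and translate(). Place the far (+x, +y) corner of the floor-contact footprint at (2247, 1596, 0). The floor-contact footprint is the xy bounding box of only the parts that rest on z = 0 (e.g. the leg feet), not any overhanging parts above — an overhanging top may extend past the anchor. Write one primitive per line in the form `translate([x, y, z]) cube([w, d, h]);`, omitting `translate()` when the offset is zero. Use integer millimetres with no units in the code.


translate([248, 445, 0]) cube([73, 73, 407]);
translate([248, 1523, 0]) cube([73, 73, 407]);
translate([2174, 445, 0]) cube([73, 73, 407]);
translate([2174, 1523, 0]) cube([73, 73, 407]);
translate([321, 445, 246]) cube([1853, 20, 137]);
translate([321, 1576, 246]) cube([1853, 20, 137]);
translate([248, 518, 246]) cube([20, 1005, 137]);
translate([2227, 518, 246]) cube([20, 1005, 137]);
translate([440, 445, 383]) cube([97, 1151, 20]);
translate([656, 445, 383]) cube([97, 1151, 20]);
translate([872, 445, 383]) cube([97, 1151, 20]);
translate([1088, 445, 383]) cube([97, 1151, 20]);
translate([1304, 445, 383]) cube([97, 1151, 20]);
translate([1520, 445, 383]) cube([97, 1151, 20]);
translate([1736, 445, 383]) cube([97, 1151, 20]);
translate([1952, 445, 383]) cube([97, 1151, 20]);


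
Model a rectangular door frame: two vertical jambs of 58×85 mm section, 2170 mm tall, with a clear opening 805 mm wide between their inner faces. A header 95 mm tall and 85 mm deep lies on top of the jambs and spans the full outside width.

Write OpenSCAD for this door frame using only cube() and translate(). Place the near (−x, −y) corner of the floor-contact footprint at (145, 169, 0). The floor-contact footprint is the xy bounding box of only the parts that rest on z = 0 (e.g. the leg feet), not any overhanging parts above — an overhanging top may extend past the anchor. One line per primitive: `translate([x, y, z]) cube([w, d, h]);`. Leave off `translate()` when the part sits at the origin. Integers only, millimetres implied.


translate([145, 169, 0]) cube([58, 85, 2170]);
translate([1008, 169, 0]) cube([58, 85, 2170]);
translate([145, 169, 2170]) cube([921, 85, 95]);


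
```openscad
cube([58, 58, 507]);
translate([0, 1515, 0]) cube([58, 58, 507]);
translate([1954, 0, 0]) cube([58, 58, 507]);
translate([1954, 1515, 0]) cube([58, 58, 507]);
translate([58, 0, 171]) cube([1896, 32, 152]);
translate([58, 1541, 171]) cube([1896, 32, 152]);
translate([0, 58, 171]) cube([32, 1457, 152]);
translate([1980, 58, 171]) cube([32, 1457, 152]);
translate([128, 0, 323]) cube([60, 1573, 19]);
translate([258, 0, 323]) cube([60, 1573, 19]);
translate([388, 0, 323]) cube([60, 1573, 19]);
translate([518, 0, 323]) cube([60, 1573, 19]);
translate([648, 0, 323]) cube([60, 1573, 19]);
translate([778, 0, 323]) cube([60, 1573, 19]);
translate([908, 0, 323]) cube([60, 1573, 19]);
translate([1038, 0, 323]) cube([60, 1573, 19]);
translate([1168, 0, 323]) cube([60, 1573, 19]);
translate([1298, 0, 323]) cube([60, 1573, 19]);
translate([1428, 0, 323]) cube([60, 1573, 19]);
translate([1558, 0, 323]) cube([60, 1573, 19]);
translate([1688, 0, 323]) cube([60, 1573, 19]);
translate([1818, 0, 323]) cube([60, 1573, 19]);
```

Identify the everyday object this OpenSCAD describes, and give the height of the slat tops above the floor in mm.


A bed frame. The slat-top height is 342 mm.

Four posts, four rails, and a row of slats — a bed frame. Slats sit on the rails at z = 171 + 152 = 323; with slat thickness 19, the top is 342 mm.


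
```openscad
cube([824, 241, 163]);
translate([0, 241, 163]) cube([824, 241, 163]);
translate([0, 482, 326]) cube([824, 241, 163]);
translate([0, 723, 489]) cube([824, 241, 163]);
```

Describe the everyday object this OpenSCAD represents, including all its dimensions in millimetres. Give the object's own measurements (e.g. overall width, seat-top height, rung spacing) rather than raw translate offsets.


A straight staircase of 4 solid steps. Each step is 824 mm wide (x), 241 mm deep (y, the going) and 163 mm tall (the rise). The first step rests on the floor; each subsequent step sits one going further in +y and one rise higher in +z, directly behind and above the previous step with no overlap.


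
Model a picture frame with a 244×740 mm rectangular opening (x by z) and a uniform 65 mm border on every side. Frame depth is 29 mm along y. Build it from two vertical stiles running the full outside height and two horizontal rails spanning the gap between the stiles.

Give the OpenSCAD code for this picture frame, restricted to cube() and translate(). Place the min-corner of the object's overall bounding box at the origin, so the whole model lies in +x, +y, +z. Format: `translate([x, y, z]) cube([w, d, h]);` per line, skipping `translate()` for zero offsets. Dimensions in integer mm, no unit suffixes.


cube([65, 29, 870]);
translate([309, 0, 0]) cube([65, 29, 870]);
translate([65, 0, 0]) cube([244, 29, 65]);
translate([65, 0, 805]) cube([244, 29, 65]);


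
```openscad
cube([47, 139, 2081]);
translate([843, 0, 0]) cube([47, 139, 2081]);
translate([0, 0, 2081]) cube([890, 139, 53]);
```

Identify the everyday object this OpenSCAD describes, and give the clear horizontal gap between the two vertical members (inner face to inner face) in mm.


A door frame. The clear opening width is 796 mm.

Two 2081 mm tall posts with a header on top — a door frame. The left jamb is 47 mm wide at x = 0; the right jamb starts at x = 843. The clear opening is 843 − 47 = 796 mm.


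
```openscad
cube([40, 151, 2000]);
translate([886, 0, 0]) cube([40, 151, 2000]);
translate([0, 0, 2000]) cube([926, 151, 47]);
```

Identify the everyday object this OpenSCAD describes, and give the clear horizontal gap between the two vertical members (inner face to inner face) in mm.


A door frame. The clear opening width is 846 mm.

Two 2000 mm tall posts with a header on top — a door frame. The left jamb is 40 mm wide at x = 0; the right jamb starts at x = 886. The clear opening is 886 − 40 = 846 mm.


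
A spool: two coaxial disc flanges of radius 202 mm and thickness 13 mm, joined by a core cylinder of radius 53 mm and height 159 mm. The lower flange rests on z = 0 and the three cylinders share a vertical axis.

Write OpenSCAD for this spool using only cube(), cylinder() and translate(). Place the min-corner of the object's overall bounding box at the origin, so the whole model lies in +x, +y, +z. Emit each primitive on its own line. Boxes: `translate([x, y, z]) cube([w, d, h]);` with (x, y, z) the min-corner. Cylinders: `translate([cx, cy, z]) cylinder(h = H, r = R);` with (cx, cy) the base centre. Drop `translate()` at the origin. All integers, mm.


translate([202, 202, 0]) cylinder(h = 13, r = 202);
translate([202, 202, 13]) cylinder(h = 159, r = 53);
translate([202, 202, 172]) cylinder(h = 13, r = 202);


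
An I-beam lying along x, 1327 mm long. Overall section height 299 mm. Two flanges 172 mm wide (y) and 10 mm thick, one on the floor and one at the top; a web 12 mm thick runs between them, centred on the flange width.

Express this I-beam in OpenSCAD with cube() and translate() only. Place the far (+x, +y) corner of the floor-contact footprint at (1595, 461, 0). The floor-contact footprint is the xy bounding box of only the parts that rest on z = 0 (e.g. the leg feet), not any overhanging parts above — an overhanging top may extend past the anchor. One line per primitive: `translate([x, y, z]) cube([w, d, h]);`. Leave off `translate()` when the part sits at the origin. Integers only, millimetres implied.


translate([268, 289, 0]) cube([1327, 172, 10]);
translate([268, 369, 10]) cube([1327, 12, 279]);
translate([268, 289, 289]) cube([1327, 172, 10]);


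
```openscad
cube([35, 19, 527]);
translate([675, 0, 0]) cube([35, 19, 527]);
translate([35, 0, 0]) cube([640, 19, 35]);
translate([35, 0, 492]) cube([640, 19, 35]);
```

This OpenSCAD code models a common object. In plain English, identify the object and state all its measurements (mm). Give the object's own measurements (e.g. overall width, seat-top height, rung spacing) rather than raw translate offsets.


A rectangular picture frame lying in the x–z plane (depth along y). The opening is 640 mm wide (x) by 457 mm tall (z), surrounded by a border 35 mm wide on all four sides. The frame is 19 mm deep and is made of two full-height vertical stiles with two horizontal rails fitted between them.


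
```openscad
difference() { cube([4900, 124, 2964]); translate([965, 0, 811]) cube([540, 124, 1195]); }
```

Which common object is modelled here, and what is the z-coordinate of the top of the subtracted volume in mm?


A wall with a window opening. The window head height is 2006 mm.

A wall with a rectangular opening subtracted — a window. Sill at z = 811, opening 1195 mm tall, so the head is at 811 + 1195 = 2006 mm.


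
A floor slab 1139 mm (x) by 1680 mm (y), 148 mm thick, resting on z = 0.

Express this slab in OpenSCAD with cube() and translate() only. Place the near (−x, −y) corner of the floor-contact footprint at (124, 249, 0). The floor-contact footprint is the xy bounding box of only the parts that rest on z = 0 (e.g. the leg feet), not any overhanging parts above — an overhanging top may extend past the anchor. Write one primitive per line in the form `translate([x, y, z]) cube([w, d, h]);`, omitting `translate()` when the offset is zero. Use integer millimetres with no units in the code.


translate([124, 249, 0]) cube([1139, 1680, 148]);


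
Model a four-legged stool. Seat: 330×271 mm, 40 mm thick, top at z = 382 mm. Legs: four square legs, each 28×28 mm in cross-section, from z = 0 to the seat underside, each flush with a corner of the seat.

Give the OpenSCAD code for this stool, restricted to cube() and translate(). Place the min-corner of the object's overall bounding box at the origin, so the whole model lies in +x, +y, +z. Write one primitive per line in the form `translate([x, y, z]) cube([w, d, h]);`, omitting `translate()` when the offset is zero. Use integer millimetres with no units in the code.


// leg_h = 382 - 40 = 342
translate([0, 0, 342]) cube([330, 271, 40]);
cube([28, 28, 342]);
translate([302, 0, 0]) cube([28, 28, 342]);
translate([0, 243, 0]) cube([28, 28, 342]);
translate([302, 243, 0]) cube([28, 28, 342]);


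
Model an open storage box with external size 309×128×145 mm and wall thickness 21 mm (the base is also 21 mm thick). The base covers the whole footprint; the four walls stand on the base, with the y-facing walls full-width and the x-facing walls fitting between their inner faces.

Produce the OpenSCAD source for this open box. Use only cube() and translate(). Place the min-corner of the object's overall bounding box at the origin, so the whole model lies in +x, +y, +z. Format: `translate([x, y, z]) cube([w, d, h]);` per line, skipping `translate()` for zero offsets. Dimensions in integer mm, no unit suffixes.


cube([309, 128, 21]);
translate([0, 0, 21]) cube([309, 21, 124]);
translate([0, 107, 21]) cube([309, 21, 124]);
translate([0, 21, 21]) cube([21, 86, 124]);
translate([288, 21, 21]) cube([21, 86, 124]);


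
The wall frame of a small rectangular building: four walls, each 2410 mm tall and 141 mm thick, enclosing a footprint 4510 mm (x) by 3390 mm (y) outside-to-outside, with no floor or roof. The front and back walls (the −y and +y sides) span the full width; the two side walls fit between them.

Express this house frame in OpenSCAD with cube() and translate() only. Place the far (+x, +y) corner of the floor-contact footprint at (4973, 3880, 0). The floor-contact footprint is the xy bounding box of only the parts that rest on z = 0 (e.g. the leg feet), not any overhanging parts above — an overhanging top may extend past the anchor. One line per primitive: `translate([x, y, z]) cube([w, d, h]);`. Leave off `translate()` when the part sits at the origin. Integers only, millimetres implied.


translate([463, 490, 0]) cube([4510, 141, 2410]);
translate([463, 3739, 0]) cube([4510, 141, 2410]);
translate([463, 631, 0]) cube([141, 3108, 2410]);
translate([4832, 631, 0]) cube([141, 3108, 2410]);


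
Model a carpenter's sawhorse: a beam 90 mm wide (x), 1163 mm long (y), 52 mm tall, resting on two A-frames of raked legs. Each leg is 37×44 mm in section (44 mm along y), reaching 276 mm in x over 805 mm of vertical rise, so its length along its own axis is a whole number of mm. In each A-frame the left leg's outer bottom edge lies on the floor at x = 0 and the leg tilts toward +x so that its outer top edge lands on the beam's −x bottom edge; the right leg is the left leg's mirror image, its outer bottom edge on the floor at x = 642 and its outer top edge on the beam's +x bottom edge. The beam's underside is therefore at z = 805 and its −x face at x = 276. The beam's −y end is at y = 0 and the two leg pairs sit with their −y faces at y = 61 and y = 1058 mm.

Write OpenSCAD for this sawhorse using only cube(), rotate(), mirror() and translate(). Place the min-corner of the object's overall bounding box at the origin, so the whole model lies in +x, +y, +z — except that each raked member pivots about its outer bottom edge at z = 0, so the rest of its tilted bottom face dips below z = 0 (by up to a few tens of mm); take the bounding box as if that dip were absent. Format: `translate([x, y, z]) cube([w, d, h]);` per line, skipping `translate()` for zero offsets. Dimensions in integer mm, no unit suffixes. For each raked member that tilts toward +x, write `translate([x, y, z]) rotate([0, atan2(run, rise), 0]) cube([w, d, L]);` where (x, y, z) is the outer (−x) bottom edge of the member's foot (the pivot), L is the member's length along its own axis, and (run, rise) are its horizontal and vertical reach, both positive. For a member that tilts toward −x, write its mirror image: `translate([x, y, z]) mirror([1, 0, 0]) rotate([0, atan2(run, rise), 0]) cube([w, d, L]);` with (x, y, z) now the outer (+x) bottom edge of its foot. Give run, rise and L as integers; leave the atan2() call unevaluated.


translate([276, 0, 805]) cube([90, 1163, 52]);
translate([0, 61, 0]) rotate([0, atan2(276, 805), 0]) cube([37, 44, 851]);
translate([642, 61, 0]) mirror([1, 0, 0]) rotate([0, atan2(276, 805), 0]) cube([37, 44, 851]);
translate([0, 1058, 0]) rotate([0, atan2(276, 805), 0]) cube([37, 44, 851]);
translate([642, 1058, 0]) mirror([1, 0, 0]) rotate([0, atan2(276, 805), 0]) cube([37, 44, 851]);


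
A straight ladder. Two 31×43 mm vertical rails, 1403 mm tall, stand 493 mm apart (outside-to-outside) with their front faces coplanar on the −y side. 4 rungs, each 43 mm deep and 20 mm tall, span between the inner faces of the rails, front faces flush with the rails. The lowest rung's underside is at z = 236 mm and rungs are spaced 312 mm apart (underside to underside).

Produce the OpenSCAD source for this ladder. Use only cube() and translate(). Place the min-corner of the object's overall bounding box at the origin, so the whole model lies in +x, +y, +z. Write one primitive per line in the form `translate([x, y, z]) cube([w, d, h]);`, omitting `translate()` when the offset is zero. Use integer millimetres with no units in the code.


cube([31, 43, 1403]);
translate([462, 0, 0]) cube([31, 43, 1403]);
translate([31, 0, 236]) cube([431, 43, 20]);
translate([31, 0, 548]) cube([431, 43, 20]);
translate([31, 0, 860]) cube([431, 43, 20]);
translate([31, 0, 1172]) cube([431, 43, 20]);


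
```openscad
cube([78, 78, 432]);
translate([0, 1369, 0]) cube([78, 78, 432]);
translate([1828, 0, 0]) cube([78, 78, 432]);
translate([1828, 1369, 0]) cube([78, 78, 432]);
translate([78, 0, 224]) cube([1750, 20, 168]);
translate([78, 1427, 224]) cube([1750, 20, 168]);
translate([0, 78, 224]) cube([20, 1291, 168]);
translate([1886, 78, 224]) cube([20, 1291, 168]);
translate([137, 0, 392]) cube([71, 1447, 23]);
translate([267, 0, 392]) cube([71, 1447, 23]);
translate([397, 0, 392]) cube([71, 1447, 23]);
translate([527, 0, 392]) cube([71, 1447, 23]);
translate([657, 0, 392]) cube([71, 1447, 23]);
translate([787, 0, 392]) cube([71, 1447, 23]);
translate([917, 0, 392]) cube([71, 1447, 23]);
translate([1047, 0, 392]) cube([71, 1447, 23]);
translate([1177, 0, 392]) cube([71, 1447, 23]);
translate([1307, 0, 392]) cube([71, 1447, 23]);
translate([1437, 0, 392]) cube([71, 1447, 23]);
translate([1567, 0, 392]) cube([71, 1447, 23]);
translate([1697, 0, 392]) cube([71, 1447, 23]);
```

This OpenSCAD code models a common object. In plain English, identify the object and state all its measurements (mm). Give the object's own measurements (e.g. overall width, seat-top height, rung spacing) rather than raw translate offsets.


A bed frame 1906 mm long (x) by 1447 mm wide (y). Four 78×78 mm corner posts, 432 mm tall, at the corners of the footprint. Four rails of 20 mm thickness and 168 mm height run between adjacent posts with their undersides at z = 224 mm, their outer faces flush with the outside of the frame (the two x-running rails run between the posts' inner faces; the two y-running rails run between the posts' inner faces). 13 slats, each 71 mm wide (x) and 23 mm thick, lie across the top of the two x-running rails, running the full 1447 mm width of the frame in y; along x they sit between the end posts with a 59 mm gap after the −x posts and between neighbouring slats, leaving 60 mm before the +x posts.


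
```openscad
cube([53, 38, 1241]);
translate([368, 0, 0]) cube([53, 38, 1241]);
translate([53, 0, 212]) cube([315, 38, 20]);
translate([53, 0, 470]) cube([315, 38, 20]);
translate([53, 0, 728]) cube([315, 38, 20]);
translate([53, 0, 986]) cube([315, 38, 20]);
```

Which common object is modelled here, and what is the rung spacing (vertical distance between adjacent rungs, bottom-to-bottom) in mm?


A ladder. The rung spacing is 258 mm.

Two tall 53×38 posts with 4 short bars between them — a ladder. Adjacent rungs sit at z = 212 and z = 470, so the spacing is 470 − 212 = 258 mm.


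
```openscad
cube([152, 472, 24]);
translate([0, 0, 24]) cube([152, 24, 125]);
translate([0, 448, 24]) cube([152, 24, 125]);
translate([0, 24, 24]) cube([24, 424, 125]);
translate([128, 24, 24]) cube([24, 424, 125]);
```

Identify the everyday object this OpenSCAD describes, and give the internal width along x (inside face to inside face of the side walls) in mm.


An open box. The internal width is 104 mm.

A 152×472 base slab with four walls standing on it — an open box. The base is 152 mm wide and the walls are 24 mm thick, so the internal width is 152 − 2 × 24 = 104 mm.


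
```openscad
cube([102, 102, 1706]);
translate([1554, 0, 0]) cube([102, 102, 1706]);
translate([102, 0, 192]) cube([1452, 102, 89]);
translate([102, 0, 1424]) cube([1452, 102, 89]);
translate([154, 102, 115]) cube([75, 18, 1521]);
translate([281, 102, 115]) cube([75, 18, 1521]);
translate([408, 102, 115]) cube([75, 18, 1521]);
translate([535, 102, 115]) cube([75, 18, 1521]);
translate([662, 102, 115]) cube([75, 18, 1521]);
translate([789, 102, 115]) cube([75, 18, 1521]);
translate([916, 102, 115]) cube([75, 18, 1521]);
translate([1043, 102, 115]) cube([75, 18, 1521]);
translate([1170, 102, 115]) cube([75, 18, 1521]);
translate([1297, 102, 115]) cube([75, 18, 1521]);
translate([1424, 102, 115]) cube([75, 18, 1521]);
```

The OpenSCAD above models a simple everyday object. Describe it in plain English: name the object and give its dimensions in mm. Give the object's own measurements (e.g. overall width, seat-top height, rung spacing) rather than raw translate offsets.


A fence section. Two 102×102 mm posts, 1706 mm tall, stand on the floor with a clear span of 1452 mm between their inner faces. Two horizontal rails of 102×89 mm section span the gap between the posts with their undersides at z = 192 mm and z = 1424 mm, flush with the posts' −y face. 11 pickets, each 75 mm wide, 18 mm thick and 1521 mm tall, are fixed to the +y face of the rails with their bottoms at z = 115 mm, spaced across the span with a 52 mm gap after the −x post and between neighbouring pickets, with 55 mm left before the +x post.


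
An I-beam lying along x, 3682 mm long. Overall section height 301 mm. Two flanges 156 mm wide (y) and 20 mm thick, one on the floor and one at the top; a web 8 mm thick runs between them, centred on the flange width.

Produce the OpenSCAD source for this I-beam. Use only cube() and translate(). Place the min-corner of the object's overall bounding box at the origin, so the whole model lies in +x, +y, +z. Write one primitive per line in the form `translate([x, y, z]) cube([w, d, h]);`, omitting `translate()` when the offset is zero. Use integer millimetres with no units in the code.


cube([3682, 156, 20]);
translate([0, 74, 20]) cube([3682, 8, 261]);
translate([0, 0, 281]) cube([3682, 156, 20]);


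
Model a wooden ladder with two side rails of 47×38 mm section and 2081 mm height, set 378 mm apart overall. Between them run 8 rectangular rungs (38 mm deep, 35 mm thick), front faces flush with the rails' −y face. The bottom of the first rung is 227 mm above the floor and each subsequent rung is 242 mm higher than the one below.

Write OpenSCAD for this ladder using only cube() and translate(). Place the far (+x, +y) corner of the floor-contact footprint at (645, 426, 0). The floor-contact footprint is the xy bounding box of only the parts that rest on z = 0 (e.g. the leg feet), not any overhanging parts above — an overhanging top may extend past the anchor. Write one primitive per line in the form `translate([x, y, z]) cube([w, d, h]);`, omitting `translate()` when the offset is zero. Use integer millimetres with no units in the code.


translate([267, 388, 0]) cube([47, 38, 2081]);
translate([598, 388, 0]) cube([47, 38, 2081]);
translate([314, 388, 227]) cube([284, 38, 35]);
translate([314, 388, 469]) cube([284, 38, 35]);
translate([314, 388, 711]) cube([284, 38, 35]);
translate([314, 388, 953]) cube([284, 38, 35]);
translate([314, 388, 1195]) cube([284, 38, 35]);
translate([314, 388, 1437]) cube([284, 38, 35]);
translate([314, 388, 1679]) cube([284, 38, 35]);
translate([314, 388, 1921]) cube([284, 38, 35]);


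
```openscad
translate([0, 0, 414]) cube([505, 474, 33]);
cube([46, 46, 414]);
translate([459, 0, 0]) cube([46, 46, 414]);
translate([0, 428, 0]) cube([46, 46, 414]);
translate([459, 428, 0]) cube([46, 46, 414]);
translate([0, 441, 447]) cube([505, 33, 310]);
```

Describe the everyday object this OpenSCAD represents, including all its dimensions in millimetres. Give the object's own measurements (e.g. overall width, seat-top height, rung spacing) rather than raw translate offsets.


A chair. The seat is a 505×474×33 mm slab with its top at z = 447 mm, on four 46×46 mm corner legs (flush with the seat edges, standing on z = 0). A flat backrest 33 mm thick, 310 mm tall, spans the full seat width and rises from the seat top along its +y edge, rear face flush with the rear of the seat.


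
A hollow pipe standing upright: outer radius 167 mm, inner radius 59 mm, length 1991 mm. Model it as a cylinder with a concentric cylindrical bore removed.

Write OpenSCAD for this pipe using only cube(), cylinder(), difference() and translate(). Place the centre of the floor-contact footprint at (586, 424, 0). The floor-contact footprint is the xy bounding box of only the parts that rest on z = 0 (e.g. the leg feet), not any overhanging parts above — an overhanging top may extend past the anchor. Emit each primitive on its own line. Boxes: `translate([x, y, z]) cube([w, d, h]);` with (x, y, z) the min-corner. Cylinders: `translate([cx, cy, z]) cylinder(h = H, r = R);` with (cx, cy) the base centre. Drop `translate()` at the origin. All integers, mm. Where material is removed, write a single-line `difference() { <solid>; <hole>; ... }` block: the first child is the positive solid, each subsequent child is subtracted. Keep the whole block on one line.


difference() { translate([586, 424, 0]) cylinder(h = 1991, r = 167); translate([586, 424, 0]) cylinder(h = 1991, r = 59); }


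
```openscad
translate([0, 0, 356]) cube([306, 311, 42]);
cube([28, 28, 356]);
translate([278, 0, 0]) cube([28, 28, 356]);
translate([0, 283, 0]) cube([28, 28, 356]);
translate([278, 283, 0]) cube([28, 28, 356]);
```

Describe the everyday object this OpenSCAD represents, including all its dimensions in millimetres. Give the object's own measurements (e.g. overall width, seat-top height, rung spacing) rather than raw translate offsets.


A four-legged stool. The seat is a 306×311×42 mm slab whose top surface is at z = 398 mm; four square legs, each 28×28 mm in cross-section, run from the floor (z = 0) to the underside of the seat, each flush with a corner of the seat.


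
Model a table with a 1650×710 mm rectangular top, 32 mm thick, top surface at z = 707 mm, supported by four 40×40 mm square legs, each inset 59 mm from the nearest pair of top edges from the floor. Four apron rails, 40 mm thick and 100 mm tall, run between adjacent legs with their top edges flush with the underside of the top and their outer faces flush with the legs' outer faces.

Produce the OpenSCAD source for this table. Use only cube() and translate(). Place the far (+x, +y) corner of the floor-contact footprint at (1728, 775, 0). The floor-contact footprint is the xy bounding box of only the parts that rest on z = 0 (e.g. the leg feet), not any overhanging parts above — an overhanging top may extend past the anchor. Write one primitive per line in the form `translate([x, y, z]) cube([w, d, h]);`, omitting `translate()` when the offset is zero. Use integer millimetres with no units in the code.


// leg_h = 707 - 32 = 675
// apron z = 675 - 100 = 575
translate([137, 124, 675]) cube([1650, 710, 32]);
translate([196, 183, 0]) cube([40, 40, 675]);
translate([1688, 183, 0]) cube([40, 40, 675]);
translate([196, 735, 0]) cube([40, 40, 675]);
translate([1688, 735, 0]) cube([40, 40, 675]);
translate([236, 183, 575]) cube([1452, 40, 100]);
translate([236, 735, 575]) cube([1452, 40, 100]);
translate([196, 223, 575]) cube([40, 512, 100]);
translate([1688, 223, 575]) cube([40, 512, 100]);
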